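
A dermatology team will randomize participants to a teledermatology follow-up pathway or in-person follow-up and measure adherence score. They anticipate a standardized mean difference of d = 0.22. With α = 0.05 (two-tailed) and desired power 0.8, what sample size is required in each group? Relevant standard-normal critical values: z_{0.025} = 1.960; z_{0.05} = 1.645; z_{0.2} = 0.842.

For two independent groups with equal n: n = 2·((z_{α/2} + z_β) / d)².
z_{α/2} + z_β = 1.960 + 0.842 = 2.802.
n = 2 × (2.802 / 0.22)² = 2 × 12.736² = 2 × 162.21 = 324.4.
Round up to the next whole participant.

n = 325 per group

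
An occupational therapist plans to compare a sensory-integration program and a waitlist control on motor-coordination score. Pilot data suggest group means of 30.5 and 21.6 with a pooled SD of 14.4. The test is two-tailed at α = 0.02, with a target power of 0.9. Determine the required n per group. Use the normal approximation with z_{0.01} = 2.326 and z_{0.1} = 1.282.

Cohen's d = |M₁ − M₂| / SD_pooled = |30.5 − 21.6| / 14.4 = 8.9 / 14.4 = 0.618.
For two independent groups with equal n: n = 2·((z_{α/2} + z_β) / d)².
z_{α/2} + z_β = 2.326 + 1.282 = 3.608.
n = 2 × (3.608 / 0.618)² = 2 × 5.838² = 2 × 34.08 = 68.2.
Round up to the next whole participant.

n = 69 per group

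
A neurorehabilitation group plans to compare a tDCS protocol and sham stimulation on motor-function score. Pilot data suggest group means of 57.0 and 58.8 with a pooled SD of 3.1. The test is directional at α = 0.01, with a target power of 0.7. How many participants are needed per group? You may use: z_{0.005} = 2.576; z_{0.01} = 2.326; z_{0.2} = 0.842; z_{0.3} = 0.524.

n = 49 per group

Cohen's d = |M₁ − M₂| / SD_pooled = |57.0 − 58.8| / 3.1 = 1.8 / 3.1 = 0.581.
For two independent groups with equal n: n = 2·((z_{α} + z_β) / d)².
z_{α} + z_β = 2.326 + 0.524 = 2.850.
n = 2 × (2.850 / 0.581)² = 2 × 4.905² = 2 × 24.06 = 48.1.
Round up to the next whole participant.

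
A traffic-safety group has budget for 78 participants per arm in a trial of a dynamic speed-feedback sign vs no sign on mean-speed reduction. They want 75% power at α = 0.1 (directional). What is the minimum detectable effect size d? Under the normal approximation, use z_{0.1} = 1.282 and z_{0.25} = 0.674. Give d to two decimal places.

For two independent groups of n = 78 each: d_min = (z_{α} + z_β)·√(2/n).
z-sum = 1.282 + 0.674 = 1.956.
d_min = 1.956 × √(2/78) = 1.956 × 0.1601 = 0.313.

d_min ≈ 0.31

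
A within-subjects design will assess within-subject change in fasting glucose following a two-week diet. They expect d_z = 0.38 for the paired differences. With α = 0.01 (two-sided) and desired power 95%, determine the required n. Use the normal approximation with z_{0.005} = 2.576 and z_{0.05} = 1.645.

For a paired (one-sample on differences) test: n = ((z_{α/2} + z_β) / d)².
z_{α/2} + z_β = 2.576 + 1.645 = 4.221.
n = (4.221 / 0.38)² = 11.108² = 123.39.
Round up.

n = 124 pairs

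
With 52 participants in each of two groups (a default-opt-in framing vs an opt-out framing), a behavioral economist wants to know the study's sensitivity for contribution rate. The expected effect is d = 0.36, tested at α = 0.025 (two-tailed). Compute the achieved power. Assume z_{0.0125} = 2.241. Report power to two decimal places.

power ≈ 0.34

For two equal groups, power = Φ(d·√(n/2) − z_{α/2}).
d·√(n/2) = 0.36 × √(52/2) = 0.36 × 5.099 = 1.836.
z_β = 1.836 − 2.241 = -0.405.
Power = Φ(-0.405) = 0.343.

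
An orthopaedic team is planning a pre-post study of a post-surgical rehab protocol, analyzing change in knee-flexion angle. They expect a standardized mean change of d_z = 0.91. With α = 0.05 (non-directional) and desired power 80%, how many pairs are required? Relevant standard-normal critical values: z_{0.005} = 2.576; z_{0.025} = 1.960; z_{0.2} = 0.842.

For a paired (one-sample on differences) test: n = ((z_{α/2} + z_β) / d)².
z_{α/2} + z_β = 1.960 + 0.842 = 2.802.
n = (2.802 / 0.91)² = 3.079² = 9.48.
Round up.

n = 10 pairs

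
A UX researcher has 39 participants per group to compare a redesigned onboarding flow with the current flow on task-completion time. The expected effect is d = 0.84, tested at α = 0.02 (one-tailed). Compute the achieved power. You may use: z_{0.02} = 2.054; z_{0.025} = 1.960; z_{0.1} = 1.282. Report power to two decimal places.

For two equal groups, power = Φ(d·√(n/2) − z_{α}).
d·√(n/2) = 0.84 × √(39/2) = 0.84 × 4.416 = 3.709.
z_β = 3.709 − 2.054 = 1.655.
Power = Φ(1.655) = 0.951.

power ≈ 0.95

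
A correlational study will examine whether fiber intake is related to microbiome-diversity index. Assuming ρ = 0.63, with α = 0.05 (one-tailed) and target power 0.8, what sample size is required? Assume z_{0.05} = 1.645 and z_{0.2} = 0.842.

n = 15

Fisher's z: C = ½·ln((1+r)/(1−r)) = ½·ln(4.4054) = 0.7414.
n = ((z_{α} + z_β)/C)² + 3.
(1.645 + 0.842) / 0.7414 = 2.487 / 0.7414 = 3.354.
n = 3.354² + 3 = 11.25 + 3 = 14.3.
Round up.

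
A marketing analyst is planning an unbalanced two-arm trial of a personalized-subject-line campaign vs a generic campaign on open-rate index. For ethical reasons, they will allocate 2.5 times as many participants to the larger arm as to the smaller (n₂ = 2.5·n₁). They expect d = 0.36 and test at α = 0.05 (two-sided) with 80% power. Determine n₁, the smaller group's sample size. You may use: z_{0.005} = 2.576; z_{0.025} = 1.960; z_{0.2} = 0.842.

n₁ = 85

With allocation ratio k = n₂/n₁ = 2.5, Var(x̄₁−x̄₂) = σ²(1/n₁ + 1/(k·n₁)) = σ²·(k+1)/(k·n₁).
So n₁ = (1 + 1/k)·((z_{α/2} + z_β)/d)² = 1.400 × (2.802/0.36)².
n₁ = 1.400 × 60.58 = 84.8.
Round up: n₁ = 85, giving n₂ = ⌈2.5 × 85⌉ = ⌈212.5⌉ = 213.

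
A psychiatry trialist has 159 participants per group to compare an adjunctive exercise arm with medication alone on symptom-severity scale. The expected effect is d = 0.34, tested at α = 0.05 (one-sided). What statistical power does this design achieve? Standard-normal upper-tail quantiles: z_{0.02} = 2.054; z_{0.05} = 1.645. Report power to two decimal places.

power ≈ 0.92

For two equal groups, power = Φ(d·√(n/2) − z_{α}).
d·√(n/2) = 0.34 × √(159/2) = 0.34 × 8.916 = 3.032.
z_β = 3.032 − 1.645 = 1.387.
Power = Φ(1.387) = 0.917.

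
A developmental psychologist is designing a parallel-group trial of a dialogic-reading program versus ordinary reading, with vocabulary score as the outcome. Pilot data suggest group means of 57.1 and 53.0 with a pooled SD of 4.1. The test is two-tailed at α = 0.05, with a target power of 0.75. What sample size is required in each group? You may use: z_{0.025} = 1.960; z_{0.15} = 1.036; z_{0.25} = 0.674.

n = 14 per group

Cohen's d = |M₁ − M₂| / SD_pooled = |57.1 − 53.0| / 4.1 = 4.1 / 4.1 = 1.000.
For two independent groups with equal n: n = 2·((z_{α/2} + z_β) / d)².
z_{α/2} + z_β = 1.960 + 0.674 = 2.634.
n = 2 × (2.634 / 1.000)² = 2 × 2.634² = 2 × 6.94 = 13.9.
Round up to the next whole participant.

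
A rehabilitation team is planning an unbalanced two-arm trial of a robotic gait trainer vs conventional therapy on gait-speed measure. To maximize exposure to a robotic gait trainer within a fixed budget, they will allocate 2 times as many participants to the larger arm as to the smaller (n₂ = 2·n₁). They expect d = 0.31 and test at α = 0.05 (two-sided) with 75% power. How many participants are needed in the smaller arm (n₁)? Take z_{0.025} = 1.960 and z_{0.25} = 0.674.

With allocation ratio k = n₂/n₁ = 2, Var(x̄₁−x̄₂) = σ²(1/n₁ + 1/(k·n₁)) = σ²·(k+1)/(k·n₁).
So n₁ = (1 + 1/k)·((z_{α/2} + z_β)/d)² = 1.500 × (2.634/0.31)².
n₁ = 1.500 × 72.20 = 108.3.
Round up: n₁ = 109, giving n₂ = 2 × 109 = 218.

n₁ = 109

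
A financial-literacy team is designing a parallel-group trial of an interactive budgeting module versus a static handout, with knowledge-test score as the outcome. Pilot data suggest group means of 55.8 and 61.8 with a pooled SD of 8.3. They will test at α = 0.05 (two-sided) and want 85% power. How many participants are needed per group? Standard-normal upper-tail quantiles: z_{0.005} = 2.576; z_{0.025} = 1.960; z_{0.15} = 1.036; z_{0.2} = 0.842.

n = 35 per group

Cohen's d = |M₁ − M₂| / SD_pooled = |55.8 − 61.8| / 8.3 = 6.0 / 8.3 = 0.723.
For two independent groups with equal n: n = 2·((z_{α/2} + z_β) / d)².
z_{α/2} + z_β = 1.960 + 1.036 = 2.996.
n = 2 × (2.996 / 0.723)² = 2 × 4.144² = 2 × 17.17 = 34.3.
Round up to the next whole participant.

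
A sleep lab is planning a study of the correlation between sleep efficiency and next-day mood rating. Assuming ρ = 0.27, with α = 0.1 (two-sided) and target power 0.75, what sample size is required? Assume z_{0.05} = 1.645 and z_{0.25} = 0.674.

n = 74

Fisher's z: C = ½·ln((1+r)/(1−r)) = ½·ln(1.7397) = 0.2769.
n = ((z_{α/2} + z_β)/C)² + 3.
(1.645 + 0.674) / 0.2769 = 2.319 / 0.2769 = 8.375.
n = 8.375² + 3 = 70.14 + 3 = 73.1.
Round up.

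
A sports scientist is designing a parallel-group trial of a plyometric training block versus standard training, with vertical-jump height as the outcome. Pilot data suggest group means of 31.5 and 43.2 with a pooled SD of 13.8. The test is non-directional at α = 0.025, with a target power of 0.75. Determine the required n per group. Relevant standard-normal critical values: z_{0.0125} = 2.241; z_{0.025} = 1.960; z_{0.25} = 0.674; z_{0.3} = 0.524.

Cohen's d = |M₁ − M₂| / SD_pooled = |31.5 − 43.2| / 13.8 = 11.7 / 13.8 = 0.848.
For two independent groups with equal n: n = 2·((z_{α/2} + z_β) / d)².
z_{α/2} + z_β = 2.241 + 0.674 = 2.915.
n = 2 × (2.915 / 0.848)² = 2 × 3.438² = 2 × 11.82 = 23.6.
Round up to the next whole participant.

n = 24 per group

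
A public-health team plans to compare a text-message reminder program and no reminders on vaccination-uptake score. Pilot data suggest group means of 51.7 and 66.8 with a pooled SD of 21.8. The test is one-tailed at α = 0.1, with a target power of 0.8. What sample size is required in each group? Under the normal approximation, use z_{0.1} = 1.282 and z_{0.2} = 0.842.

Cohen's d = |M₁ − M₂| / SD_pooled = |51.7 − 66.8| / 21.8 = 15.1 / 21.8 = 0.693.
For two independent groups with equal n: n = 2·((z_{α} + z_β) / d)².
z_{α} + z_β = 1.282 + 0.842 = 2.124.
n = 2 × (2.124 / 0.693)² = 2 × 3.065² = 2 × 9.39 = 18.8.
Round up to the next whole participant.

n = 19 per group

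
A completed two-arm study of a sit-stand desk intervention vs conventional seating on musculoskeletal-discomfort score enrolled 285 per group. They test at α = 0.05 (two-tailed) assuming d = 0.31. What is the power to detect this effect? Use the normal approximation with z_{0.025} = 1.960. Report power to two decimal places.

power ≈ 0.96

For two equal groups, power = Φ(d·√(n/2) − z_{α/2}).
d·√(n/2) = 0.31 × √(285/2) = 0.31 × 11.937 = 3.701.
z_β = 3.701 − 1.960 = 1.741.
Power = Φ(1.741) = 0.959.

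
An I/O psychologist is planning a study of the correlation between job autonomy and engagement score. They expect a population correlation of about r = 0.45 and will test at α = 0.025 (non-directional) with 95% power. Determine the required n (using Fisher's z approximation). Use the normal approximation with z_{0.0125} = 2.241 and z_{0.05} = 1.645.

n = 68

Fisher's z: C = ½·ln((1+r)/(1−r)) = ½·ln(2.6364) = 0.4847.
n = ((z_{α/2} + z_β)/C)² + 3.
(2.241 + 1.645) / 0.4847 = 3.886 / 0.4847 = 8.017.
n = 8.017² + 3 = 64.28 + 3 = 67.3.
Round up.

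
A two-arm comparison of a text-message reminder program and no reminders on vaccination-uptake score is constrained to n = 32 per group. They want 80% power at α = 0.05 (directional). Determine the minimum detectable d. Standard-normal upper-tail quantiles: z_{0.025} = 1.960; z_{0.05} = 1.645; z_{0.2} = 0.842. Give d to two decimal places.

For two independent groups of n = 32 each: d_min = (z_{α} + z_β)·√(2/n).
z-sum = 1.645 + 0.842 = 2.487.
d_min = 2.487 × √(2/32) = 2.487 × 0.2500 = 0.622.

d_min ≈ 0.62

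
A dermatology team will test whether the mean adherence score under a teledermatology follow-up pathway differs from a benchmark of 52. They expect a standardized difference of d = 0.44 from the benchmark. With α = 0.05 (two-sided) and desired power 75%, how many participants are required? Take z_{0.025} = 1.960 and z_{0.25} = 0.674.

For a one-sample test: n = ((z_{α/2} + z_β) / d)².
z_{α/2} + z_β = 1.960 + 0.674 = 2.634.
n = (2.634 / 0.44)² = 5.986² = 35.84.
Round up.

n = 36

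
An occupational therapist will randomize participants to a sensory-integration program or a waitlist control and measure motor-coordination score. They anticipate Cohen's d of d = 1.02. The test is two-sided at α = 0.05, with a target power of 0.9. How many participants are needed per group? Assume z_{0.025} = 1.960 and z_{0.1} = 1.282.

n = 21 per group

For two independent groups with equal n: n = 2·((z_{α/2} + z_β) / d)².
z_{α/2} + z_β = 1.960 + 1.282 = 3.242.
n = 2 × (3.242 / 1.02)² = 2 × 3.178² = 2 × 10.10 = 20.2.
Round up to the next whole participant.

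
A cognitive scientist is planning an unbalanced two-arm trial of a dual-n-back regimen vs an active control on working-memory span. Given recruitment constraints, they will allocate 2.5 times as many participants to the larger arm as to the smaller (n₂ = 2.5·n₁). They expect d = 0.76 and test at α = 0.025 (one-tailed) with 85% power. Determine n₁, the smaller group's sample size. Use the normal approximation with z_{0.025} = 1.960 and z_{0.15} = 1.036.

With allocation ratio k = n₂/n₁ = 2.5, Var(x̄₁−x̄₂) = σ²(1/n₁ + 1/(k·n₁)) = σ²·(k+1)/(k·n₁).
So n₁ = (1 + 1/k)·((z_{α} + z_β)/d)² = 1.400 × (2.996/0.76)².
n₁ = 1.400 × 15.54 = 21.8.
Round up: n₁ = 22, giving n₂ = 2.5 × 22 = 55.

n₁ = 22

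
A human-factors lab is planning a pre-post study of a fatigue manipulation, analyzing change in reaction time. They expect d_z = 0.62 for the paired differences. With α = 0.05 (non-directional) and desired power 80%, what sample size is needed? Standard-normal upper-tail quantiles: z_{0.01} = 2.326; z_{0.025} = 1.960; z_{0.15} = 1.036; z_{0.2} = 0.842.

n = 21 pairs

For a paired (one-sample on differences) test: n = ((z_{α/2} + z_β) / d)².
z_{α/2} + z_β = 1.960 + 0.842 = 2.802.
n = (2.802 / 0.62)² = 4.519² = 20.42.
Round up.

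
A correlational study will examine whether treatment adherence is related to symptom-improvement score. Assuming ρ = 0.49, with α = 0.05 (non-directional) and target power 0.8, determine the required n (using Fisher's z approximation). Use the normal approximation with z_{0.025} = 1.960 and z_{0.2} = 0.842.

Fisher's z: C = ½·ln((1+r)/(1−r)) = ½·ln(2.9216) = 0.5361.
n = ((z_{α/2} + z_β)/C)² + 3.
(1.960 + 0.842) / 0.5361 = 2.802 / 0.5361 = 5.227.
n = 5.227² + 3 = 27.32 + 3 = 30.3.
Round up.

n = 31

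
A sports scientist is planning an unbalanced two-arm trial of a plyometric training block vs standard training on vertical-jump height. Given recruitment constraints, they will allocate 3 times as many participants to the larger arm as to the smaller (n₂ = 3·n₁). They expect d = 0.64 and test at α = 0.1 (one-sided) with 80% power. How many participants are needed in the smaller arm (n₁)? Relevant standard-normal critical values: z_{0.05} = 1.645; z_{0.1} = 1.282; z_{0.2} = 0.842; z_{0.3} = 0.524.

n₁ = 15

With allocation ratio k = n₂/n₁ = 3, Var(x̄₁−x̄₂) = σ²(1/n₁ + 1/(k·n₁)) = σ²·(k+1)/(k·n₁).
So n₁ = (1 + 1/k)·((z_{α} + z_β)/d)² = 1.333 × (2.124/0.64)².
n₁ = 1.333 × 11.01 = 14.7.
Round up: n₁ = 15, giving n₂ = 3 × 15 = 45.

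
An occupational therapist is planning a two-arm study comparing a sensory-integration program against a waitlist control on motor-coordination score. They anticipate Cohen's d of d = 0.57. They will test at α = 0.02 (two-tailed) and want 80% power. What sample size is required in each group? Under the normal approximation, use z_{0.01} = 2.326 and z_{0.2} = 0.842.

For two independent groups with equal n: n = 2·((z_{α/2} + z_β) / d)².
z_{α/2} + z_β = 2.326 + 0.842 = 3.168.
n = 2 × (3.168 / 0.57)² = 2 × 5.558² = 2 × 30.89 = 61.8.
Round up to the next whole participant.

n = 62 per group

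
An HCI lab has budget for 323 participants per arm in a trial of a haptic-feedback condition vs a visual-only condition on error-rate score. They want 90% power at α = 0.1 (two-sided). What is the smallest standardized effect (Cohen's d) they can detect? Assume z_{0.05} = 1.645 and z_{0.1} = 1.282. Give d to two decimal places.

For two independent groups of n = 323 each: d_min = (z_{α/2} + z_β)·√(2/n).
z-sum = 1.645 + 1.282 = 2.927.
d_min = 2.927 × √(2/323) = 2.927 × 0.0787 = 0.230.

d_min ≈ 0.23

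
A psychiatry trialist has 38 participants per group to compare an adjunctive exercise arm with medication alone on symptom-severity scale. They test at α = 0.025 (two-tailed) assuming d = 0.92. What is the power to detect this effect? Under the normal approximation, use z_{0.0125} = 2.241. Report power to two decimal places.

power ≈ 0.96

For two equal groups, power = Φ(d·√(n/2) − z_{α/2}).
d·√(n/2) = 0.92 × √(38/2) = 0.92 × 4.359 = 4.010.
z_β = 4.010 − 2.241 = 1.769.
Power = Φ(1.769) = 0.962.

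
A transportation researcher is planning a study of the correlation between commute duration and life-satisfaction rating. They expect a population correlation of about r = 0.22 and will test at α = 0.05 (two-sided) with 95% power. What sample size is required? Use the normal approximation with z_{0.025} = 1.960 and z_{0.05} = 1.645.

Fisher's z: C = ½·ln((1+r)/(1−r)) = ½·ln(1.5641) = 0.2237.
n = ((z_{α/2} + z_β)/C)² + 3.
(1.960 + 1.645) / 0.2237 = 3.605 / 0.2237 = 16.115.
n = 16.115² + 3 = 259.70 + 3 = 262.7.
Round up.

n = 263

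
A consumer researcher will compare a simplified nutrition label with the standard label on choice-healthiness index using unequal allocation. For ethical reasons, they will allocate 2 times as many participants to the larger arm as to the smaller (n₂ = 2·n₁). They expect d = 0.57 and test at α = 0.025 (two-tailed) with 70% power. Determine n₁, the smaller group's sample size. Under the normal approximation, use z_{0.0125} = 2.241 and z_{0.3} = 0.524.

With allocation ratio k = n₂/n₁ = 2, Var(x̄₁−x̄₂) = σ²(1/n₁ + 1/(k·n₁)) = σ²·(k+1)/(k·n₁).
So n₁ = (1 + 1/k)·((z_{α/2} + z_β)/d)² = 1.500 × (2.765/0.57)².
n₁ = 1.500 × 23.53 = 35.3.
Round up: n₁ = 36, giving n₂ = 2 × 36 = 72.

n₁ = 36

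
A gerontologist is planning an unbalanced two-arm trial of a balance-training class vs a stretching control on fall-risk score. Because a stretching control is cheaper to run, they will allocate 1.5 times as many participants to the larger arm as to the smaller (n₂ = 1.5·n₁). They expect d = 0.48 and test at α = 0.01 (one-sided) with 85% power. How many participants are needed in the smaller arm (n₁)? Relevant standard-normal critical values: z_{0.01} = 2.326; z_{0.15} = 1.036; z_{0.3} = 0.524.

With allocation ratio k = n₂/n₁ = 1.5, Var(x̄₁−x̄₂) = σ²(1/n₁ + 1/(k·n₁)) = σ²·(k+1)/(k·n₁).
So n₁ = (1 + 1/k)·((z_{α} + z_β)/d)² = 1.667 × (3.362/0.48)².
n₁ = 1.667 × 49.06 = 81.8.
Round up: n₁ = 82, giving n₂ = 1.5 × 82 = 123.

n₁ = 82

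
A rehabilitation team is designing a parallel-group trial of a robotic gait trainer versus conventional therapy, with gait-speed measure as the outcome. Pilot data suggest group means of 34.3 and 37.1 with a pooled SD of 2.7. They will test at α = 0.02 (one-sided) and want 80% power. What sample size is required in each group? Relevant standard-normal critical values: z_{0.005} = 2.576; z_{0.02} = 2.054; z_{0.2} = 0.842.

Cohen's d = |M₁ − M₂| / SD_pooled = |34.3 − 37.1| / 2.7 = 2.8 / 2.7 = 1.037.
For two independent groups with equal n: n = 2·((z_{α} + z_β) / d)².
z_{α} + z_β = 2.054 + 0.842 = 2.896.
n = 2 × (2.896 / 1.037)² = 2 × 2.793² = 2 × 7.80 = 15.6.
Round up to the next whole participant.

n = 16 per group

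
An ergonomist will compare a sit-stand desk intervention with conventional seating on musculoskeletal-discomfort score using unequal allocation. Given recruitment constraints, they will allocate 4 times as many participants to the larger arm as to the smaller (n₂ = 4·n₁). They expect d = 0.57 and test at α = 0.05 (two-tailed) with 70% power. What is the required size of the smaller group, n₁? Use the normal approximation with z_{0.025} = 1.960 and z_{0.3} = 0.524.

With allocation ratio k = n₂/n₁ = 4, Var(x̄₁−x̄₂) = σ²(1/n₁ + 1/(k·n₁)) = σ²·(k+1)/(k·n₁).
So n₁ = (1 + 1/k)·((z_{α/2} + z_β)/d)² = 1.250 × (2.484/0.57)².
n₁ = 1.250 × 18.99 = 23.7.
Round up: n₁ = 24, giving n₂ = 4 × 24 = 96.

n₁ = 24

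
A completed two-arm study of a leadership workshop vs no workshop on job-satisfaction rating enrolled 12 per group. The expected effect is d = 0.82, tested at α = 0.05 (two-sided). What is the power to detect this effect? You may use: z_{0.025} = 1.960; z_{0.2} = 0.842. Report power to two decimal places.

For two equal groups, power = Φ(d·√(n/2) − z_{α/2}).
d·√(n/2) = 0.82 × √(12/2) = 0.82 × 2.449 = 2.009.
z_β = 2.009 − 1.960 = 0.049.
Power = Φ(0.049) = 0.519.

power ≈ 0.52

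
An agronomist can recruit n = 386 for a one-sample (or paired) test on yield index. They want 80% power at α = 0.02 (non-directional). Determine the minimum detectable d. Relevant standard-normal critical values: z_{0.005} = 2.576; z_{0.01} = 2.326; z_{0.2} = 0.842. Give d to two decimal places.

d_min ≈ 0.16

For a single sample (or paired design) of n = 386: d_min = (z_{α/2} + z_β)/√n.
z-sum = 2.326 + 0.842 = 3.168.
d_min = 3.168 / √386 = 3.168 / 19.647 = 0.161.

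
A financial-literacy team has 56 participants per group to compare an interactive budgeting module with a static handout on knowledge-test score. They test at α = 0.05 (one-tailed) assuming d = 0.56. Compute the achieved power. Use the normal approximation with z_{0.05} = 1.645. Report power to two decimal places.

power ≈ 0.91

For two equal groups, power = Φ(d·√(n/2) − z_{α}).
d·√(n/2) = 0.56 × √(56/2) = 0.56 × 5.292 = 2.963.
z_β = 2.963 − 1.645 = 1.318.
Power = Φ(1.318) = 0.906.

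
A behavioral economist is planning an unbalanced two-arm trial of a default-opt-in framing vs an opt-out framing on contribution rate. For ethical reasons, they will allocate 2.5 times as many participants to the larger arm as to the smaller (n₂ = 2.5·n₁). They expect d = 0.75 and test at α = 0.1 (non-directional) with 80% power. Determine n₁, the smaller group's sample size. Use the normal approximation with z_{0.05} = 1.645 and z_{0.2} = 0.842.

n₁ = 16

With allocation ratio k = n₂/n₁ = 2.5, Var(x̄₁−x̄₂) = σ²(1/n₁ + 1/(k·n₁)) = σ²·(k+1)/(k·n₁).
So n₁ = (1 + 1/k)·((z_{α/2} + z_β)/d)² = 1.400 × (2.487/0.75)².
n₁ = 1.400 × 11.00 = 15.4.
Round up: n₁ = 16, giving n₂ = 2.5 × 16 = 40.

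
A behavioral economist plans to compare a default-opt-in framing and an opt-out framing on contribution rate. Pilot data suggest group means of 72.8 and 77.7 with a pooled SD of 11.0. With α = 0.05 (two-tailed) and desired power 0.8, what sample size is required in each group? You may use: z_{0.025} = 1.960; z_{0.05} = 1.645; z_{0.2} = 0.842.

Cohen's d = |M₁ − M₂| / SD_pooled = |72.8 − 77.7| / 11.0 = 4.9 / 11.0 = 0.445.
For two independent groups with equal n: n = 2·((z_{α/2} + z_β) / d)².
z_{α/2} + z_β = 1.960 + 0.842 = 2.802.
n = 2 × (2.802 / 0.445)² = 2 × 6.297² = 2 × 39.65 = 79.3.
Round up to the next whole participant.

n = 80 per group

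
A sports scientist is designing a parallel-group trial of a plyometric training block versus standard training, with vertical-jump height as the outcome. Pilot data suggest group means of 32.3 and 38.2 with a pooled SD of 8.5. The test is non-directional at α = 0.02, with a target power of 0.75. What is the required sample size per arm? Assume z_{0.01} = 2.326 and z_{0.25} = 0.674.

Cohen's d = |M₁ − M₂| / SD_pooled = |32.3 − 38.2| / 8.5 = 5.9 / 8.5 = 0.694.
For two independent groups with equal n: n = 2·((z_{α/2} + z_β) / d)².
z_{α/2} + z_β = 2.326 + 0.674 = 3.000.
n = 2 × (3.000 / 0.694)² = 2 × 4.323² = 2 × 18.69 = 37.4.
Round up to the next whole participant.

n = 38 per group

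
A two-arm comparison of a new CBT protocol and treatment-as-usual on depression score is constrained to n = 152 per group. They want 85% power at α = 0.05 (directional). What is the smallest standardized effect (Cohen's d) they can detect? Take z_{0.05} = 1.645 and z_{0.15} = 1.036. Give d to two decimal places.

d_min ≈ 0.31

For two independent groups of n = 152 each: d_min = (z_{α} + z_β)·√(2/n).
z-sum = 1.645 + 1.036 = 2.681.
d_min = 2.681 × √(2/152) = 2.681 × 0.1147 = 0.308.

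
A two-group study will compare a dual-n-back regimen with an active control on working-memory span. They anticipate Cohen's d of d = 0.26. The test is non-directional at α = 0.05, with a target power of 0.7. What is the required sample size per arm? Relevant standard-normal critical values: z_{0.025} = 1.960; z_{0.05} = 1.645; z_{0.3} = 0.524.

n = 183 per group

For two independent groups with equal n: n = 2·((z_{α/2} + z_β) / d)².
z_{α/2} + z_β = 1.960 + 0.524 = 2.484.
n = 2 × (2.484 / 0.26)² = 2 × 9.554² = 2 × 91.28 = 182.6.
Round up to the next whole participant.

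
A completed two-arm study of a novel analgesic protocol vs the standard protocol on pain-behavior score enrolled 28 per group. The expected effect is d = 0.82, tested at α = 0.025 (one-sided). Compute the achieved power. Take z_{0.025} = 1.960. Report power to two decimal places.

For two equal groups, power = Φ(d·√(n/2) − z_{α}).
d·√(n/2) = 0.82 × √(28/2) = 0.82 × 3.742 = 3.068.
z_β = 3.068 − 1.960 = 1.108.
Power = Φ(1.108) = 0.866.

power ≈ 0.87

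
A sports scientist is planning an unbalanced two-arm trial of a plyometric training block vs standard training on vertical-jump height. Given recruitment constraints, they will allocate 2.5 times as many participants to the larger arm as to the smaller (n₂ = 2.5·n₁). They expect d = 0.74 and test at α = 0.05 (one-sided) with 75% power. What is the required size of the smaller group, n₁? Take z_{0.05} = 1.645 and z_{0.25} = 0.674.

n₁ = 14

With allocation ratio k = n₂/n₁ = 2.5, Var(x̄₁−x̄₂) = σ²(1/n₁ + 1/(k·n₁)) = σ²·(k+1)/(k·n₁).
So n₁ = (1 + 1/k)·((z_{α} + z_β)/d)² = 1.400 × (2.319/0.74)².
n₁ = 1.400 × 9.82 = 13.7.
Round up: n₁ = 14, giving n₂ = 2.5 × 14 = 35.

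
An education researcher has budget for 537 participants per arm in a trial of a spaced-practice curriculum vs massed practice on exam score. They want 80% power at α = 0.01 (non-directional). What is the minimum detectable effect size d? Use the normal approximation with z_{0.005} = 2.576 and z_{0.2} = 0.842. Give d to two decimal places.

d_min ≈ 0.21

For two independent groups of n = 537 each: d_min = (z_{α/2} + z_β)·√(2/n).
z-sum = 2.576 + 0.842 = 3.418.
d_min = 3.418 × √(2/537) = 3.418 × 0.0610 = 0.209.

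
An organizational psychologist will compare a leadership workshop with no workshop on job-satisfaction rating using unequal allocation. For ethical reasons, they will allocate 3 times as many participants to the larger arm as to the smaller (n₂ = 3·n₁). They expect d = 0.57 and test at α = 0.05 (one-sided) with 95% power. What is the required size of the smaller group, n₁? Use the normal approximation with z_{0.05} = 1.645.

With allocation ratio k = n₂/n₁ = 3, Var(x̄₁−x̄₂) = σ²(1/n₁ + 1/(k·n₁)) = σ²·(k+1)/(k·n₁).
So n₁ = (1 + 1/k)·((z_{α} + z_β)/d)² = 1.333 × (3.290/0.57)².
n₁ = 1.333 × 33.32 = 44.4.
Round up: n₁ = 45, giving n₂ = 3 × 45 = 135.

n₁ = 45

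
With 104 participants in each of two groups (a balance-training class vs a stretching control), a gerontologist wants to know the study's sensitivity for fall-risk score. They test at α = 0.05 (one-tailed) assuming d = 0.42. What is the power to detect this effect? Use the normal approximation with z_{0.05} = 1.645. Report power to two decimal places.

power ≈ 0.92

For two equal groups, power = Φ(d·√(n/2) − z_{α}).
d·√(n/2) = 0.42 × √(104/2) = 0.42 × 7.211 = 3.029.
z_β = 3.029 − 1.645 = 1.384.
Power = Φ(1.384) = 0.917.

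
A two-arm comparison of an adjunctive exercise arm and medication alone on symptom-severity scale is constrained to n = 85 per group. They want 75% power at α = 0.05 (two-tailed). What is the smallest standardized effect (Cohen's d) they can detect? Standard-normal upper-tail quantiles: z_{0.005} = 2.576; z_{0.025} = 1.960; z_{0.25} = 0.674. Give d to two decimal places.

d_min ≈ 0.40

For two independent groups of n = 85 each: d_min = (z_{α/2} + z_β)·√(2/n).
z-sum = 1.960 + 0.674 = 2.634.
d_min = 2.634 × √(2/85) = 2.634 × 0.1534 = 0.404.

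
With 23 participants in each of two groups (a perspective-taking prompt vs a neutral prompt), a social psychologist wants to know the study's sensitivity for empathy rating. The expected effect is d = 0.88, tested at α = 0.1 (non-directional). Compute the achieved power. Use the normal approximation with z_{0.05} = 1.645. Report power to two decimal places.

For two equal groups, power = Φ(d·√(n/2) − z_{α/2}).
d·√(n/2) = 0.88 × √(23/2) = 0.88 × 3.391 = 2.984.
z_β = 2.984 − 1.645 = 1.339.
Power = Φ(1.339) = 0.910.

power ≈ 0.91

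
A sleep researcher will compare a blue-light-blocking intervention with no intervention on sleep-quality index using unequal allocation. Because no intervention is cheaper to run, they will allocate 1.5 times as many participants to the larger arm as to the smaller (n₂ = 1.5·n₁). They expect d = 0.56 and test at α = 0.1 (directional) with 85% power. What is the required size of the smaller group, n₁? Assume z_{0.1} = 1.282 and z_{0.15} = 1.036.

n₁ = 29

With allocation ratio k = n₂/n₁ = 1.5, Var(x̄₁−x̄₂) = σ²(1/n₁ + 1/(k·n₁)) = σ²·(k+1)/(k·n₁).
So n₁ = (1 + 1/k)·((z_{α} + z_β)/d)² = 1.667 × (2.318/0.56)².
n₁ = 1.667 × 17.13 = 28.6.
Round up: n₁ = 29, giving n₂ = ⌈1.5 × 29⌉ = ⌈43.5⌉ = 44.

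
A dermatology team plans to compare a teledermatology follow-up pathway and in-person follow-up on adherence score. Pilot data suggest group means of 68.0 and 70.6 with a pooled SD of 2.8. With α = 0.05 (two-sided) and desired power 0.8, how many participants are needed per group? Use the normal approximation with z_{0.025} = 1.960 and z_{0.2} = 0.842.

n = 19 per group

Cohen's d = |M₁ − M₂| / SD_pooled = |68.0 − 70.6| / 2.8 = 2.6 / 2.8 = 0.929.
For two independent groups with equal n: n = 2·((z_{α/2} + z_β) / d)².
z_{α/2} + z_β = 1.960 + 0.842 = 2.802.
n = 2 × (2.802 / 0.929)² = 2 × 3.016² = 2 × 9.10 = 18.2.
Round up to the next whole participant.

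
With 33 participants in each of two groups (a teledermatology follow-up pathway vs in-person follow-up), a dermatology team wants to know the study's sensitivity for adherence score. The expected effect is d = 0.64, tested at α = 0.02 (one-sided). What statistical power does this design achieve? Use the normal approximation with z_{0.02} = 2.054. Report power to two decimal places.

For two equal groups, power = Φ(d·√(n/2) − z_{α}).
d·√(n/2) = 0.64 × √(33/2) = 0.64 × 4.062 = 2.600.
z_β = 2.600 − 2.054 = 0.546.
Power = Φ(0.546) = 0.707.

power ≈ 0.71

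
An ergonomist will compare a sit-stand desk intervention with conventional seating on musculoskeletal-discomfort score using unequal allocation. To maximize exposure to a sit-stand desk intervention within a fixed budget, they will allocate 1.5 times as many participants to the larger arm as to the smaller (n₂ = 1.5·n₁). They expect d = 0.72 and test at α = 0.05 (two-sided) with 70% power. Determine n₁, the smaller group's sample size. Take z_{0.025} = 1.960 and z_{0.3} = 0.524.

With allocation ratio k = n₂/n₁ = 1.5, Var(x̄₁−x̄₂) = σ²(1/n₁ + 1/(k·n₁)) = σ²·(k+1)/(k·n₁).
So n₁ = (1 + 1/k)·((z_{α/2} + z_β)/d)² = 1.667 × (2.484/0.72)².
n₁ = 1.667 × 11.90 = 19.8.
Round up: n₁ = 20, giving n₂ = 1.5 × 20 = 30.

n₁ = 20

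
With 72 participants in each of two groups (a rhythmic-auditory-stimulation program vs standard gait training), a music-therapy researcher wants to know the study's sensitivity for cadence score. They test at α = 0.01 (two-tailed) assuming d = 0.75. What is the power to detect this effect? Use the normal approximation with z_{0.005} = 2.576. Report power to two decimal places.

For two equal groups, power = Φ(d·√(n/2) − z_{α/2}).
d·√(n/2) = 0.75 × √(72/2) = 0.75 × 6.000 = 4.500.
z_β = 4.500 − 2.576 = 1.924.
Power = Φ(1.924) = 0.973.

power ≈ 0.97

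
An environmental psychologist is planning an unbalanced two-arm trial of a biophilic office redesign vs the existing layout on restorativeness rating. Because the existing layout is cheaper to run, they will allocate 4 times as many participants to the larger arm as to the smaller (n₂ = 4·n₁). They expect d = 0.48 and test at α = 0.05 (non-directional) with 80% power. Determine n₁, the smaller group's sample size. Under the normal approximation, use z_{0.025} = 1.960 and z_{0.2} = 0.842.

n₁ = 43

With allocation ratio k = n₂/n₁ = 4, Var(x̄₁−x̄₂) = σ²(1/n₁ + 1/(k·n₁)) = σ²·(k+1)/(k·n₁).
So n₁ = (1 + 1/k)·((z_{α/2} + z_β)/d)² = 1.250 × (2.802/0.48)².
n₁ = 1.250 × 34.08 = 42.6.
Round up: n₁ = 43, giving n₂ = 4 × 43 = 172.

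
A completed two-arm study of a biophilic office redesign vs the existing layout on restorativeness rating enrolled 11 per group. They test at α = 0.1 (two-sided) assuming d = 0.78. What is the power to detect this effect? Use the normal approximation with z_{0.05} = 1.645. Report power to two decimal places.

power ≈ 0.57

For two equal groups, power = Φ(d·√(n/2) − z_{α/2}).
d·√(n/2) = 0.78 × √(11/2) = 0.78 × 2.345 = 1.829.
z_β = 1.829 − 1.645 = 0.184.
Power = Φ(0.184) = 0.573.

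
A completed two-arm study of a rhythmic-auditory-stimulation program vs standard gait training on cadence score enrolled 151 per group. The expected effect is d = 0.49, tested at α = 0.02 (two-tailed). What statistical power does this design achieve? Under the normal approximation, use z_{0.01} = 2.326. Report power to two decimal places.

power ≈ 0.97

For two equal groups, power = Φ(d·√(n/2) − z_{α/2}).
d·√(n/2) = 0.49 × √(151/2) = 0.49 × 8.689 = 4.258.
z_β = 4.258 − 2.326 = 1.932.
Power = Φ(1.932) = 0.973.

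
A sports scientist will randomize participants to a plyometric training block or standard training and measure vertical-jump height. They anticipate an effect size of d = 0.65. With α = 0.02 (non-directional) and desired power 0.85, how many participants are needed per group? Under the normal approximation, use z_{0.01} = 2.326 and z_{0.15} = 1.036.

n = 54 per group

For two independent groups with equal n: n = 2·((z_{α/2} + z_β) / d)².
z_{α/2} + z_β = 2.326 + 1.036 = 3.362.
n = 2 × (3.362 / 0.65)² = 2 × 5.172² = 2 × 26.75 = 53.5.
Round up to the next whole participant.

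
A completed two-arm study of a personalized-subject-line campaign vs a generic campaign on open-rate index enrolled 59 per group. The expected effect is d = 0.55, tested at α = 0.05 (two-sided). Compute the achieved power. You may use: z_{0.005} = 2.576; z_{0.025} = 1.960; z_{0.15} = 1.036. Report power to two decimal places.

power ≈ 0.85

For two equal groups, power = Φ(d·√(n/2) − z_{α/2}).
d·√(n/2) = 0.55 × √(59/2) = 0.55 × 5.431 = 2.987.
z_β = 2.987 − 1.960 = 1.027.
Power = Φ(1.027) = 0.848.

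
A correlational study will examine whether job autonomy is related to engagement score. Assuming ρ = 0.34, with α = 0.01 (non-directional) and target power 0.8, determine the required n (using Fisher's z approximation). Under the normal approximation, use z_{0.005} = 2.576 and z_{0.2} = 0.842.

Fisher's z: C = ½·ln((1+r)/(1−r)) = ½·ln(2.0303) = 0.3541.
n = ((z_{α/2} + z_β)/C)² + 3.
(2.576 + 0.842) / 0.3541 = 3.418 / 0.3541 = 9.653.
n = 9.653² + 3 = 93.17 + 3 = 96.2.
Round up.

n = 97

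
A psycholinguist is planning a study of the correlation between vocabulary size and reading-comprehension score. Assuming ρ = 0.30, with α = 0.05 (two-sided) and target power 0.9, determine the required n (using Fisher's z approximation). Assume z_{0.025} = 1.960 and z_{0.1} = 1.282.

n = 113

Fisher's z: C = ½·ln((1+r)/(1−r)) = ½·ln(1.8571) = 0.3095.
n = ((z_{α/2} + z_β)/C)² + 3.
(1.960 + 1.282) / 0.3095 = 3.242 / 0.3095 = 10.475.
n = 10.475² + 3 = 109.72 + 3 = 112.7.
Round up.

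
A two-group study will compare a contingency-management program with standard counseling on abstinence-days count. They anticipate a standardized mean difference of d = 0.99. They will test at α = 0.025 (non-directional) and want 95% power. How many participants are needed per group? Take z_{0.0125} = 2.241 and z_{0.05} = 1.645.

n = 31 per group

For two independent groups with equal n: n = 2·((z_{α/2} + z_β) / d)².
z_{α/2} + z_β = 2.241 + 1.645 = 3.886.
n = 2 × (3.886 / 0.99)² = 2 × 3.925² = 2 × 15.41 = 30.8.
Round up to the next whole participant.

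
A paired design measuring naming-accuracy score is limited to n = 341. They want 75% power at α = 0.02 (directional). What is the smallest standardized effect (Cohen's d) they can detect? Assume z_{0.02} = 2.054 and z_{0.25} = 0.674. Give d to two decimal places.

For a single sample (or paired design) of n = 341: d_min = (z_{α} + z_β)/√n.
z-sum = 2.054 + 0.674 = 2.728.
d_min = 2.728 / √341 = 2.728 / 18.466 = 0.148.

d_min ≈ 0.15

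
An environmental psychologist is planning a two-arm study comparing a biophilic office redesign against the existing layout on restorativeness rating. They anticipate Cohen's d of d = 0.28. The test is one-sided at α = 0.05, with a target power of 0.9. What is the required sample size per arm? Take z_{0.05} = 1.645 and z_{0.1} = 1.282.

n = 219 per group

For two independent groups with equal n: n = 2·((z_{α} + z_β) / d)².
z_{α} + z_β = 1.645 + 1.282 = 2.927.
n = 2 × (2.927 / 0.28)² = 2 × 10.454² = 2 × 109.28 = 218.6.
Round up to the next whole participant.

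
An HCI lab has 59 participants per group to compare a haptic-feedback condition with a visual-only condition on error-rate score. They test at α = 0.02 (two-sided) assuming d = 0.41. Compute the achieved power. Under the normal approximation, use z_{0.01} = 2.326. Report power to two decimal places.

power ≈ 0.46

For two equal groups, power = Φ(d·√(n/2) − z_{α/2}).
d·√(n/2) = 0.41 × √(59/2) = 0.41 × 5.431 = 2.227.
z_β = 2.227 − 2.326 = -0.099.
Power = Φ(-0.099) = 0.461.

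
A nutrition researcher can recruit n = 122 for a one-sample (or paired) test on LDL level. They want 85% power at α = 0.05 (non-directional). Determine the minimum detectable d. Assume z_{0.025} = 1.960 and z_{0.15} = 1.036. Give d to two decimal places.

For a single sample (or paired design) of n = 122: d_min = (z_{α/2} + z_β)/√n.
z-sum = 1.960 + 1.036 = 2.996.
d_min = 2.996 / √122 = 2.996 / 11.045 = 0.271.

d_min ≈ 0.27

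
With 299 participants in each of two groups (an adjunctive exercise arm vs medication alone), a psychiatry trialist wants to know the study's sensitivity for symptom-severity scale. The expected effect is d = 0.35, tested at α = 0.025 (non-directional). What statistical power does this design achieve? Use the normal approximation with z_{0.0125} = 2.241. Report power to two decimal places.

power ≈ 0.98

For two equal groups, power = Φ(d·√(n/2) − z_{α/2}).
d·√(n/2) = 0.35 × √(299/2) = 0.35 × 12.227 = 4.279.
z_β = 4.279 − 2.241 = 2.038.
Power = Φ(2.038) = 0.979.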